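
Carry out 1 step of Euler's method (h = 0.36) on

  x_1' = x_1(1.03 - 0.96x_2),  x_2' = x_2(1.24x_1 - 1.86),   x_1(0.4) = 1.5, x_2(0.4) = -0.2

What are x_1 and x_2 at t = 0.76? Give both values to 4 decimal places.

2.1599, -0.2000

Euler on (x_1,x_2): x_1_{n+1} = x_1_n + h·x_1', x_2_{n+1} = x_2_n + h·x_2'.
0.400000: (1.500000, -0.200000); f=(1.833000, 0.000000) → (2.159880, -0.200000)
(x_1(0.76), x_2(0.76)) ≈ (2.1599, -0.2000)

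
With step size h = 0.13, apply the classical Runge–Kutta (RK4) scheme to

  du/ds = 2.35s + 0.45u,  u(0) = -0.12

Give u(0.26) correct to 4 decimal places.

-0.0523

RK4: k1 = f(s_n, u_n); k2 = f(s_n + h/2, u_n + (h/2)·k1); k3 = f(s_n + h/2, u_n + (h/2)·k2); k4 = f(s_n + h, u_n + h·k3); u_{n+1} = u_n + (h/6)·(k1 + 2k2 + 2k3 + k4).
s=0.000000, u=-0.120000:
  k1 = f(0.000000, -0.120000) = -0.054000
  k2 = f(0.065000, -0.123510) = 0.097171
  k3 = f(0.065000, -0.113684) = 0.101592
  k4 = f(0.130000, -0.106793) = 0.257443
  u ← -0.120000 + (0.13/6)·(k1 + 2k2 + 2k3 + k4) = -0.106979
s=0.130000, u=-0.106979:
  k1 = f(0.130000, -0.106979) = 0.257359
  k2 = f(0.195000, -0.090251) = 0.417637
  k3 = f(0.195000, -0.079833) = 0.422325
  k4 = f(0.260000, -0.052077) = 0.587565
  u ← -0.106979 + (0.13/6)·(k1 + 2k2 + 2k3 + k4) = -0.052274
u(0.26) ≈ -0.0523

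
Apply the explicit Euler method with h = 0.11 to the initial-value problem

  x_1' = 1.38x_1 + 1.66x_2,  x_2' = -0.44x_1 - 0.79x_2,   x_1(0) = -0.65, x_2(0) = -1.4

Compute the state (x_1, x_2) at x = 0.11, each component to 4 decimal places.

-1.0043, -1.2469

Euler on (x_1,x_2): x_1_{n+1} = x_1_n + h·x_1', x_2_{n+1} = x_2_n + h·x_2'.
0.000000: (-0.650000, -1.400000); f=(-3.221000, 1.392000) → (-1.004310, -1.246880)
(x_1(0.11), x_2(0.11)) ≈ (-1.0043, -1.2469)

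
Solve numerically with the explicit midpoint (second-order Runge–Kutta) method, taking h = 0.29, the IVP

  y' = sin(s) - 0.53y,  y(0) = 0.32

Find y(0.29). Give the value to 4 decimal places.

0.3165

Midpoint: k1 = f(s_n, y_n); k2 = f(s_n + h/2, y_n + (h/2)·k1); y_{n+1} = y_n + h·k2.
s=0.000000, y=0.320000:
  k1 = f(0.000000, 0.320000) = -0.169600
  k2 = f(0.145000, 0.295408) = -0.012074
  y ← 0.320000 + 0.29·(-0.012074) = 0.316499
y(0.29) ≈ 0.3165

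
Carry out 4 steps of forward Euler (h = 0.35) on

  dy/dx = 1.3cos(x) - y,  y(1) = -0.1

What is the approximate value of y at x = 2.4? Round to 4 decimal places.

Euler: y_{n+1} = y_n + h·f(x_n, y_n).
x=1.000000, y=-0.100000: f=0.802393 → y ← -0.100000 + 0.35·0.802393 = 0.180838
x=1.350000, y=0.180838: f=0.103871 → y ← 0.180838 + 0.35·0.103871 = 0.217192
x=1.700000, y=0.217192: f=-0.384690 → y ← 0.217192 + 0.35·(-0.384690) = 0.082551
x=2.050000, y=0.082551: f=-0.681945 → y ← 0.082551 + 0.35·(-0.681945) = -0.156130
y(2.4) ≈ -0.1561

-0.1561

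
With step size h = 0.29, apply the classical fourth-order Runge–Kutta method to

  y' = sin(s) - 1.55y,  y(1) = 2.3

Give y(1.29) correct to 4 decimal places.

RK4: k1 = f(s_n, y_n); k2 = f(s_n + h/2, y_n + (h/2)·k1); k3 = f(s_n + h/2, y_n + (h/2)·k2); k4 = f(s_n + h, y_n + h·k3); y_{n+1} = y_n + (h/6)·(k1 + 2k2 + 2k3 + k4).
s=1.000000, y=2.300000:
  k1 = f(1.000000, 2.300000) = -2.723529
  k2 = f(1.145000, 1.905088) = -2.042177
  k3 = f(1.145000, 2.003884) = -2.195311
  k4 = f(1.290000, 1.663360) = -1.617373
  y ← 2.300000 + (0.29/6)·(k1 + 2k2 + 2k3 + k4) = 1.680566
y(1.29) ≈ 1.6806

1.6806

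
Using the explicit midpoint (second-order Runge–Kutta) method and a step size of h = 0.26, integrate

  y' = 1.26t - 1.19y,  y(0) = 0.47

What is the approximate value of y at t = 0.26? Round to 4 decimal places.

Midpoint: k1 = f(t_n, y_n); k2 = f(t_n + h/2, y_n + (h/2)·k1); y_{n+1} = y_n + h·k2.
t=0.000000, y=0.470000:
  k1 = f(0.000000, 0.470000) = -0.559300
  k2 = f(0.130000, 0.397291) = -0.308976
  y ← 0.470000 + 0.26·(-0.308976) = 0.389666
y(0.26) ≈ 0.3897

0.3897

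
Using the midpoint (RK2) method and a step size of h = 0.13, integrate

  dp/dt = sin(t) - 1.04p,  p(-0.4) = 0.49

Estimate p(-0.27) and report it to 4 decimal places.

Midpoint: k1 = f(t_n, p_n); k2 = f(t_n + h/2, p_n + (h/2)·k1); p_{n+1} = p_n + h·k2.
t=-0.400000, p=0.490000:
  k1 = f(-0.400000, 0.490000) = -0.899018
  k2 = f(-0.335000, 0.431564) = -0.777596
  p ← 0.490000 + 0.13·(-0.777596) = 0.388913
p(-0.27) ≈ 0.3889

0.3889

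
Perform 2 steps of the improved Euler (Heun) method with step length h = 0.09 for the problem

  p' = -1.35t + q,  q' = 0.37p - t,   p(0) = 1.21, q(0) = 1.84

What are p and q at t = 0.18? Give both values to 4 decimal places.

Heun on (p,q): k1 = f(t_n, state_n); k2 = f(t_n + h, state_n + h·k1); state_{n+1} = state_n + (h/2)·(k1 + k2).
0.000000: (1.210000, 1.840000)
  k1 = (1.840000, 0.447700)
  predictor → (1.375600, 1.880293)
  k2 = (1.758793, 0.418972)
  → (1.371946, 1.879000)
0.090000: (1.371946, 1.879000)
  k1 = (1.757500, 0.417620)
  predictor → (1.530121, 1.916586)
  k2 = (1.673586, 0.386145)
  → (1.526345, 1.915170)
(p(0.18), q(0.18)) ≈ (1.5263, 1.9152)

1.5263, 1.9152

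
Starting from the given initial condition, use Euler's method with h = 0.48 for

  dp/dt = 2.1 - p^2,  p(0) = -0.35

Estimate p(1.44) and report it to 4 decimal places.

1.4546

Euler: p_{n+1} = p_n + h·f(t_n, p_n).
t=0.000000, p=-0.350000: f=1.977500 → p ← -0.350000 + 0.48·1.977500 = 0.599200
t=0.480000, p=0.599200: f=1.740959 → p ← 0.599200 + 0.48·1.740959 = 1.434860
t=0.960000, p=1.434860: f=0.041175 → p ← 1.434860 + 0.48·0.041175 = 1.454625
p(1.44) ≈ 1.4546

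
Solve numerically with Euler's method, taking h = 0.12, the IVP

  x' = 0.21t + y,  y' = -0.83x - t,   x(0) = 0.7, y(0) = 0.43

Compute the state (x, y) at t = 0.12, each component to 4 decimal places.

Euler on (x,y): x_{n+1} = x_n + h·x', y_{n+1} = y_n + h·y'.
0.000000: (0.700000, 0.430000); f=(0.430000, -0.581000) → (0.751600, 0.360280)
(x(0.12), y(0.12)) ≈ (0.7516, 0.3603)

0.7516, 0.3603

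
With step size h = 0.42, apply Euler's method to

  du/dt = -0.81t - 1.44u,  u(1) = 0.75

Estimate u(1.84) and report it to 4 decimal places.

-0.5004

Euler: u_{n+1} = u_n + h·f(t_n, u_n).
t=1.000000, u=0.750000: f=-1.890000 → u ← 0.750000 + 0.42·(-1.890000) = -0.043800
t=1.420000, u=-0.043800: f=-1.087128 → u ← -0.043800 + 0.42·(-1.087128) = -0.500394
u(1.84) ≈ -0.5004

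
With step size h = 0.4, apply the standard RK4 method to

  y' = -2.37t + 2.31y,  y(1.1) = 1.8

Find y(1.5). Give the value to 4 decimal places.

RK4: k1 = f(t_n, y_n); k2 = f(t_n + h/2, y_n + (h/2)·k1); k3 = f(t_n + h/2, y_n + (h/2)·k2); k4 = f(t_n + h, y_n + h·k3); y_{n+1} = y_n + (h/6)·(k1 + 2k2 + 2k3 + k4).
t=1.100000, y=1.800000:
  k1 = f(1.100000, 1.800000) = 1.551000
  k2 = f(1.300000, 2.110200) = 1.793562
  k3 = f(1.300000, 2.158712) = 1.905626
  k4 = f(1.500000, 2.562250) = 2.363798
  y ← 1.800000 + (0.4/6)·(k1 + 2k2 + 2k3 + k4) = 2.554212
y(1.5) ≈ 2.5542

2.5542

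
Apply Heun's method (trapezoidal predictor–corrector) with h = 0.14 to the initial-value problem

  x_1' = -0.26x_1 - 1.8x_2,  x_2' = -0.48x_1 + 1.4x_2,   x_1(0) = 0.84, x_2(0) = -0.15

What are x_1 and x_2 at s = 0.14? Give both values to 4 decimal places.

Heun on (x_1,x_2): k1 = f(s_n, state_n); k2 = f(s_n + h, state_n + h·k1); state_{n+1} = state_n + (h/2)·(k1 + k2).
0.000000: (0.840000, -0.150000)
  k1 = (0.051600, -0.613200)
  predictor → (0.847224, -0.235848)
  k2 = (0.204248, -0.736855)
  → (0.857909, -0.244504)
(x_1(0.14), x_2(0.14)) ≈ (0.8579, -0.2445)

0.8579, -0.2445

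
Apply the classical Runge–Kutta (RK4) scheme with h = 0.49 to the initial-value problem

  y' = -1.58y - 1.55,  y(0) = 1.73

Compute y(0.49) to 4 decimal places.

0.2745

RK4: k1 = f(t_n, y_n); k2 = f(t_n + h/2, y_n + (h/2)·k1); k3 = f(t_n + h/2, y_n + (h/2)·k2); k4 = f(t_n + h, y_n + h·k3); y_{n+1} = y_n + (h/6)·(k1 + 2k2 + 2k3 + k4).
t=0.000000, y=1.730000:
  k1 = f(0.000000, 1.730000) = -4.283400
  k2 = f(0.245000, 0.680567) = -2.625296
  k3 = f(0.245000, 1.086803) = -3.267148
  k4 = f(0.490000, 0.129097) = -1.753974
  y ← 1.730000 + (0.49/6)·(k1 + 2k2 + 2k3 + k4) = 0.274515
y(0.49) ≈ 0.2745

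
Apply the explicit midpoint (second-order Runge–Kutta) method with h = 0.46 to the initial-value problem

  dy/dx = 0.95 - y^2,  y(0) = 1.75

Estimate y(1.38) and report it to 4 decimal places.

1.1168

Midpoint: k1 = f(x_n, y_n); k2 = f(x_n + h/2, y_n + (h/2)·k1); y_{n+1} = y_n + h·k2.
x=0.000000, y=1.750000:
  k1 = f(0.000000, 1.750000) = -2.112500
  k2 = f(0.230000, 1.264125) = -0.648012
  y ← 1.750000 + 0.46·(-0.648012) = 1.451914
x=0.460000, y=1.451914:
  k1 = f(0.460000, 1.451914) = -1.158056
  k2 = f(0.690000, 1.185562) = -0.455556
  y ← 1.451914 + 0.46·(-0.455556) = 1.242358
x=0.920000, y=1.242358:
  k1 = f(0.920000, 1.242358) = -0.593455
  k2 = f(1.150000, 1.105864) = -0.272935
  y ← 1.242358 + 0.46·(-0.272935) = 1.116808
y(1.38) ≈ 1.1168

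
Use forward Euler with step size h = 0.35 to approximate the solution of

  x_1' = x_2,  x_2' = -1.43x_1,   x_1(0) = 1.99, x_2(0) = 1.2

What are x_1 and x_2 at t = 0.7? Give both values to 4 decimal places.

2.4814, -1.0022

Euler on (x_1,x_2): x_1_{n+1} = x_1_n + h·x_1', x_2_{n+1} = x_2_n + h·x_2'.
0.000000: (1.990000, 1.200000); f=(1.200000, -2.845700) → (2.410000, 0.204005)
0.350000: (2.410000, 0.204005); f=(0.204005, -3.446300) → (2.481402, -1.002200)
(x_1(0.7), x_2(0.7)) ≈ (2.4814, -1.0022)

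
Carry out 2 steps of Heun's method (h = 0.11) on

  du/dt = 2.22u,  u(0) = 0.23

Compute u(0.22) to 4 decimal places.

0.3733

Heun: k1 = f(t_n, u_n); k2 = f(t_n + h, u_n + h·k1); u_{n+1} = u_n + (h/2)·(k1 + k2).
t=0.000000, u=0.230000:
  k1 = f(0.000000, 0.230000) = 0.510600
  k2 = f(0.110000, 0.286166) = 0.635289
  u ← 0.230000 + (0.11/2)·(0.510600 + 0.635289) = 0.293024
t=0.110000, u=0.293024:
  k1 = f(0.110000, 0.293024) = 0.650513
  k2 = f(0.220000, 0.364580) = 0.809368
  u ← 0.293024 + (0.11/2)·(0.650513 + 0.809368) = 0.373317
u(0.22) ≈ 0.3733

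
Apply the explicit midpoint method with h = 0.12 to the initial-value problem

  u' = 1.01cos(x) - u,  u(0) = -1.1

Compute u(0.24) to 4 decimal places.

-0.6529

Midpoint: k1 = f(x_n, u_n); k2 = f(x_n + h/2, u_n + (h/2)·k1); u_{n+1} = u_n + h·k2.
x=0.000000, u=-1.100000:
  k1 = f(0.000000, -1.100000) = 2.110000
  k2 = f(0.060000, -0.973400) = 1.981583
  u ← -1.100000 + 0.12·1.981583 = -0.862210
x=0.120000, u=-0.862210:
  k1 = f(0.120000, -0.862210) = 1.864947
  k2 = f(0.180000, -0.750313) = 1.743995
  u ← -0.862210 + 0.12·1.743995 = -0.652931
u(0.24) ≈ -0.6529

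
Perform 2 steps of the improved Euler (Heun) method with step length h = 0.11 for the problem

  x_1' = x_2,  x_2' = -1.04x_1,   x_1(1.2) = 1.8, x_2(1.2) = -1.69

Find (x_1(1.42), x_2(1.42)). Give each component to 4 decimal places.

Heun on (x_1,x_2): k1 = f(s_n, state_n); k2 = f(s_n + h, state_n + h·k1); state_{n+1} = state_n + (h/2)·(k1 + k2).
1.200000: (1.800000, -1.690000)
  k1 = (-1.690000, -1.872000)
  predictor → (1.614100, -1.895920)
  k2 = (-1.895920, -1.678664)
  → (1.602774, -1.885287)
1.310000: (1.602774, -1.885287)
  k1 = (-1.885287, -1.666885)
  predictor → (1.395393, -2.068644)
  k2 = (-2.068644, -1.451209)
  → (1.385308, -2.056782)
(x_1(1.42), x_2(1.42)) ≈ (1.3853, -2.0568)

1.3853, -2.0568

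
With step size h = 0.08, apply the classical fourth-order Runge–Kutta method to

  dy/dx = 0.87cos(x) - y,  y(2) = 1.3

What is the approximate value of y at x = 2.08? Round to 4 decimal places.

RK4: k1 = f(x_n, y_n); k2 = f(x_n + h/2, y_n + (h/2)·k1); k3 = f(x_n + h/2, y_n + (h/2)·k2); k4 = f(x_n + h, y_n + h·k3); y_{n+1} = y_n + (h/6)·(k1 + 2k2 + 2k3 + k4).
x=2.000000, y=1.300000:
  k1 = f(2.000000, 1.300000) = -1.662048
  k2 = f(2.040000, 1.233518) = -1.626911
  k3 = f(2.040000, 1.234924) = -1.628317
  k4 = f(2.080000, 1.169735) = -1.593844
  y ← 1.300000 + (0.08/6)·(k1 + 2k2 + 2k3 + k4) = 1.169782
y(2.08) ≈ 1.1698

1.1698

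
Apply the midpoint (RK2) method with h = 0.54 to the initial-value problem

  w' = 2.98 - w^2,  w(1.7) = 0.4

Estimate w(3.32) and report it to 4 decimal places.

Midpoint: k1 = f(x_n, w_n); k2 = f(x_n + h/2, w_n + (h/2)·k1); w_{n+1} = w_n + h·k2.
x=1.700000, w=0.400000:
  k1 = f(1.700000, 0.400000) = 2.820000
  k2 = f(1.970000, 1.161400) = 1.631150
  w ← 0.400000 + 0.54·1.631150 = 1.280821
x=2.240000, w=1.280821:
  k1 = f(2.240000, 1.280821) = 1.339498
  k2 = f(2.510000, 1.642485) = 0.282242
  w ← 1.280821 + 0.54·0.282242 = 1.433232
x=2.780000, w=1.433232:
  k1 = f(2.780000, 1.433232) = 0.925847
  k2 = f(3.050000, 1.683210) = 0.146803
  w ← 1.433232 + 0.54·0.146803 = 1.512505
w(3.32) ≈ 1.5125

1.5125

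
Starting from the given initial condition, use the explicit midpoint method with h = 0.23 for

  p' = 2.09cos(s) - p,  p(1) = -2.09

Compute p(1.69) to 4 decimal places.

-0.8778

Midpoint: k1 = f(s_n, p_n); k2 = f(s_n + h/2, p_n + (h/2)·k1); p_{n+1} = p_n + h·k2.
s=1.000000, p=-2.090000:
  k1 = f(1.000000, -2.090000) = 3.219232
  k2 = f(1.115000, -1.719788) = 2.639759
  p ← -2.090000 + 0.23·2.639759 = -1.482855
s=1.230000, p=-1.482855:
  k1 = f(1.230000, -1.482855) = 2.181412
  k2 = f(1.345000, -1.231993) = 1.699907
  p ← -1.482855 + 0.23·1.699907 = -1.091877
s=1.460000, p=-1.091877:
  k1 = f(1.460000, -1.091877) = 1.322967
  k2 = f(1.575000, -0.939735) = 0.930950
  p ← -1.091877 + 0.23·0.930950 = -0.877758
p(1.69) ≈ -0.8778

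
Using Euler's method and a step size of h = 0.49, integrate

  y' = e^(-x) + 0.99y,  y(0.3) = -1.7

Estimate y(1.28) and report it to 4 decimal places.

Euler: y_{n+1} = y_n + h·f(x_n, y_n).
x=0.300000, y=-1.700000: f=-0.942182 → y ← -1.700000 + 0.49·(-0.942182) = -2.161669
x=0.790000, y=-2.161669: f=-1.686208 → y ← -2.161669 + 0.49·(-1.686208) = -2.987911
y(1.28) ≈ -2.9879

-2.9879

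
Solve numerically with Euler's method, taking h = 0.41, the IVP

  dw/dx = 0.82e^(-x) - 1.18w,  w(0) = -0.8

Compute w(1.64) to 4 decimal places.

0.2236

Euler: w_{n+1} = w_n + h·f(x_n, w_n).
x=0.000000, w=-0.800000: f=1.764000 → w ← -0.800000 + 0.41·1.764000 = -0.076760
x=0.410000, w=-0.076760: f=0.634770 → w ← -0.076760 + 0.41·0.634770 = 0.183496
x=0.820000, w=0.183496: f=0.144629 → w ← 0.183496 + 0.41·0.144629 = 0.242794
x=1.230000, w=0.242794: f=-0.046817 → w ← 0.242794 + 0.41·(-0.046817) = 0.223599
w(1.64) ≈ 0.2236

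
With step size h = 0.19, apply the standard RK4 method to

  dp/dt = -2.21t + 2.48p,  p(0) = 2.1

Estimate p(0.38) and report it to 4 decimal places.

5.1636

RK4: k1 = f(t_n, p_n); k2 = f(t_n + h/2, p_n + (h/2)·k1); k3 = f(t_n + h/2, p_n + (h/2)·k2); k4 = f(t_n + h, p_n + h·k3); p_{n+1} = p_n + (h/6)·(k1 + 2k2 + 2k3 + k4).
t=0.000000, p=2.100000:
  k1 = f(0.000000, 2.100000) = 5.208000
  k2 = f(0.095000, 2.594760) = 6.225055
  k3 = f(0.095000, 2.691380) = 6.464673
  k4 = f(0.190000, 3.328288) = 7.834254
  p ← 2.100000 + (0.19/6)·(k1 + 2k2 + 2k3 + k4) = 3.316687
t=0.190000, p=3.316687:
  k1 = f(0.190000, 3.316687) = 7.805485
  k2 = f(0.285000, 4.058209) = 9.434507
  k3 = f(0.285000, 4.212966) = 9.818305
  k4 = f(0.380000, 5.182165) = 12.011970
  p ← 3.316687 + (0.19/6)·(k1 + 2k2 + 2k3 + k4) = 5.163585
p(0.38) ≈ 5.1636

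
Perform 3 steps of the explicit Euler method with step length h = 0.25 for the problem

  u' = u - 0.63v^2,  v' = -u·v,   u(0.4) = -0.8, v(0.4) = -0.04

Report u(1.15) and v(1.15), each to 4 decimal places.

-1.5639, -0.0788

Euler on (u,v): u_{n+1} = u_n + h·u', v_{n+1} = v_n + h·v'.
0.400000: (-0.800000, -0.040000); f=(-0.801008, -0.032000) → (-1.000252, -0.048000)
0.650000: (-1.000252, -0.048000); f=(-1.001704, -0.048012) → (-1.250678, -0.060003)
0.900000: (-1.250678, -0.060003); f=(-1.252946, -0.075044) → (-1.563914, -0.078764)
(u(1.15), v(1.15)) ≈ (-1.5639, -0.0788)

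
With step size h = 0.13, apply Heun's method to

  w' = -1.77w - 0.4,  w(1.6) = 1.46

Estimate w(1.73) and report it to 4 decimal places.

Heun: k1 = f(t_n, w_n); k2 = f(t_n + h, w_n + h·k1); w_{n+1} = w_n + (h/2)·(k1 + k2).
t=1.600000, w=1.460000:
  k1 = f(1.600000, 1.460000) = -2.984200
  k2 = f(1.730000, 1.072054) = -2.297536
  w ← 1.460000 + (0.13/2)·(-2.984200 + (-2.297536)) = 1.116687
w(1.73) ≈ 1.1167

1.1167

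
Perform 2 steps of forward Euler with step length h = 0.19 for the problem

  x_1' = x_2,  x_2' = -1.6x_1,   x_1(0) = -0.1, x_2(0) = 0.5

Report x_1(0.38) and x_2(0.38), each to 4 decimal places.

Euler on (x_1,x_2): x_1_{n+1} = x_1_n + h·x_1', x_2_{n+1} = x_2_n + h·x_2'.
0.000000: (-0.100000, 0.500000); f=(0.500000, 0.160000) → (-0.005000, 0.530400)
0.190000: (-0.005000, 0.530400); f=(0.530400, 0.008000) → (0.095776, 0.531920)
(x_1(0.38), x_2(0.38)) ≈ (0.0958, 0.5319)

0.0958, 0.5319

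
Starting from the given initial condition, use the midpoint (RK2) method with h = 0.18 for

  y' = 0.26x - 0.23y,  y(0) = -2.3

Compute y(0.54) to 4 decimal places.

-1.9949

Midpoint: k1 = f(x_n, y_n); k2 = f(x_n + h/2, y_n + (h/2)·k1); y_{n+1} = y_n + h·k2.
x=0.000000, y=-2.300000:
  k1 = f(0.000000, -2.300000) = 0.529000
  k2 = f(0.090000, -2.252390) = 0.541450
  y ← -2.300000 + 0.18·0.541450 = -2.202539
x=0.180000, y=-2.202539:
  k1 = f(0.180000, -2.202539) = 0.553384
  k2 = f(0.270000, -2.152734) = 0.565329
  y ← -2.202539 + 0.18·0.565329 = -2.100780
x=0.360000, y=-2.100780:
  k1 = f(0.360000, -2.100780) = 0.576779
  k2 = f(0.450000, -2.048870) = 0.588240
  y ← -2.100780 + 0.18·0.588240 = -1.994897
y(0.54) ≈ -1.9949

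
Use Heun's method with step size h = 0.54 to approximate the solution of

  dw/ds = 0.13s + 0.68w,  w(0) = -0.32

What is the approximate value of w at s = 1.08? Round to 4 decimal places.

-0.5676

Heun: k1 = f(s_n, w_n); k2 = f(s_n + h, w_n + h·k1); w_{n+1} = w_n + (h/2)·(k1 + k2).
s=0.000000, w=-0.320000:
  k1 = f(0.000000, -0.320000) = -0.217600
  k2 = f(0.540000, -0.437504) = -0.227303
  w ← -0.320000 + (0.54/2)·(-0.217600 + (-0.227303)) = -0.440124
s=0.540000, w=-0.440124:
  k1 = f(0.540000, -0.440124) = -0.229084
  k2 = f(1.080000, -0.563829) = -0.243004
  w ← -0.440124 + (0.54/2)·(-0.229084 + (-0.243004)) = -0.567587
w(1.08) ≈ -0.5676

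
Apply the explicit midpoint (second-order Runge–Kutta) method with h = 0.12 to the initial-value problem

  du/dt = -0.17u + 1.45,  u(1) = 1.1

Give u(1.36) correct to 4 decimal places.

1.5410

Midpoint: k1 = f(t_n, u_n); k2 = f(t_n + h/2, u_n + (h/2)·k1); u_{n+1} = u_n + h·k2.
t=1.000000, u=1.100000:
  k1 = f(1.000000, 1.100000) = 1.263000
  k2 = f(1.060000, 1.175780) = 1.250117
  u ← 1.100000 + 0.12·1.250117 = 1.250014
t=1.120000, u=1.250014:
  k1 = f(1.120000, 1.250014) = 1.237498
  k2 = f(1.180000, 1.324264) = 1.224875
  u ← 1.250014 + 0.12·1.224875 = 1.396999
t=1.240000, u=1.396999:
  k1 = f(1.240000, 1.396999) = 1.212510
  k2 = f(1.300000, 1.469750) = 1.200143
  u ← 1.396999 + 0.12·1.200143 = 1.541016
u(1.36) ≈ 1.5410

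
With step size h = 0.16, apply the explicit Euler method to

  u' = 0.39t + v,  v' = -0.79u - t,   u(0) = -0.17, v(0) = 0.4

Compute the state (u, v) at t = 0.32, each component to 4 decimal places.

Euler on (u,v): u_{n+1} = u_n + h·u', v_{n+1} = v_n + h·v'.
0.000000: (-0.170000, 0.400000); f=(0.400000, 0.134300) → (-0.106000, 0.421488)
0.160000: (-0.106000, 0.421488); f=(0.483888, -0.076260) → (-0.028578, 0.409286)
(u(0.32), v(0.32)) ≈ (-0.0286, 0.4093)

-0.0286, 0.4093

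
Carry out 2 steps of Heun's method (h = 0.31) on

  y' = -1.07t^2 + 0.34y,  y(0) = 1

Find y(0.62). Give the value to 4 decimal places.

Heun: k1 = f(t_n, y_n); k2 = f(t_n + h, y_n + h·k1); y_{n+1} = y_n + (h/2)·(k1 + k2).
t=0.000000, y=1.000000:
  k1 = f(0.000000, 1.000000) = 0.340000
  k2 = f(0.310000, 1.105400) = 0.273009
  y ← 1.000000 + (0.31/2)·(0.340000 + 0.273009) = 1.095016
t=0.310000, y=1.095016:
  k1 = f(0.310000, 1.095016) = 0.269479
  k2 = f(0.620000, 1.178555) = -0.010599
  y ← 1.095016 + (0.31/2)·(0.269479 + (-0.010599)) = 1.135143
y(0.62) ≈ 1.1351

1.1351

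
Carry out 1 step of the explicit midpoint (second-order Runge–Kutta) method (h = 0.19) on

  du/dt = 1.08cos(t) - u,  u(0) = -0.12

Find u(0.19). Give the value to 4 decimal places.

0.0854

Midpoint: k1 = f(t_n, u_n); k2 = f(t_n + h/2, u_n + (h/2)·k1); u_{n+1} = u_n + h·k2.
t=0.000000, u=-0.120000:
  k1 = f(0.000000, -0.120000) = 1.200000
  k2 = f(0.095000, -0.006000) = 1.081130
  u ← -0.120000 + 0.19·1.081130 = 0.085415
u(0.19) ≈ 0.0854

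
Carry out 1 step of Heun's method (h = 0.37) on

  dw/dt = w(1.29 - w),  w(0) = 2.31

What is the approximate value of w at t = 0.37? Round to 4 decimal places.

1.8347

Heun: k1 = f(t_n, w_n); k2 = f(t_n + h, w_n + h·k1); w_{n+1} = w_n + (h/2)·(k1 + k2).
t=0.000000, w=2.310000:
  k1 = f(0.000000, 2.310000) = -2.356200
  k2 = f(0.370000, 1.438206) = -0.213151
  w ← 2.310000 + (0.37/2)·(-2.356200 + (-0.213151)) = 1.834670
w(0.37) ≈ 1.8347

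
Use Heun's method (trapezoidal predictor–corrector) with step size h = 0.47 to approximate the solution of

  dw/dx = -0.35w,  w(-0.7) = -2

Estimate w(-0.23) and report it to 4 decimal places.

Heun: k1 = f(x_n, w_n); k2 = f(x_n + h, w_n + h·k1); w_{n+1} = w_n + (h/2)·(k1 + k2).
x=-0.700000, w=-2.000000:
  k1 = f(-0.700000, -2.000000) = 0.700000
  k2 = f(-0.230000, -1.671000) = 0.584850
  w ← -2.000000 + (0.47/2)·(0.700000 + 0.584850) = -1.698060
w(-0.23) ≈ -1.6981

-1.6981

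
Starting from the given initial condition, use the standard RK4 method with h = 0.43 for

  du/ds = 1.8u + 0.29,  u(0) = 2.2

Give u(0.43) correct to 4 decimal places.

RK4: k1 = f(s_n, u_n); k2 = f(s_n + h/2, u_n + (h/2)·k1); k3 = f(s_n + h/2, u_n + (h/2)·k2); k4 = f(s_n + h, u_n + h·k3); u_{n+1} = u_n + (h/6)·(k1 + 2k2 + 2k3 + k4).
s=0.000000, u=2.200000:
  k1 = f(0.000000, 2.200000) = 4.250000
  k2 = f(0.215000, 3.113750) = 5.894750
  k3 = f(0.215000, 3.467371) = 6.531268
  k4 = f(0.430000, 5.008445) = 9.305202
  u ← 2.200000 + (0.43/6)·(k1 + 2k2 + 2k3 + k4) = 4.952519
u(0.43) ≈ 4.9525

4.9525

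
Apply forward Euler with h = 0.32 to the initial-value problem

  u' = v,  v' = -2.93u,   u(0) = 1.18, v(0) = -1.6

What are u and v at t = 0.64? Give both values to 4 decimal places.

Euler on (u,v): u_{n+1} = u_n + h·u', v_{n+1} = v_n + h·v'.
0.000000: (1.180000, -1.600000); f=(-1.600000, -3.457400) → (0.668000, -2.706368)
0.320000: (0.668000, -2.706368); f=(-2.706368, -1.957240) → (-0.198038, -3.332685)
(u(0.64), v(0.64)) ≈ (-0.1980, -3.3327)

-0.1980, -3.3327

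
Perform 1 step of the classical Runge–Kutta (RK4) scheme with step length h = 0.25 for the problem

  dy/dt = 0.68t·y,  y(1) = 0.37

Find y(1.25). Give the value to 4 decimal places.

0.4480

RK4: k1 = f(t_n, y_n); k2 = f(t_n + h/2, y_n + (h/2)·k1); k3 = f(t_n + h/2, y_n + (h/2)·k2); k4 = f(t_n + h, y_n + h·k3); y_{n+1} = y_n + (h/6)·(k1 + 2k2 + 2k3 + k4).
t=1.000000, y=0.370000:
  k1 = f(1.000000, 0.370000) = 0.251600
  k2 = f(1.125000, 0.401450) = 0.307109
  k3 = f(1.125000, 0.408389) = 0.312417
  k4 = f(1.250000, 0.448104) = 0.380889
  y ← 0.370000 + (0.25/6)·(k1 + 2k2 + 2k3 + k4) = 0.447981
y(1.25) ≈ 0.4480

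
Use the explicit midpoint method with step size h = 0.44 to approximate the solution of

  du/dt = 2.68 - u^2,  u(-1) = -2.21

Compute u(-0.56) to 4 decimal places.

Midpoint: k1 = f(t_n, u_n); k2 = f(t_n + h/2, u_n + (h/2)·k1); u_{n+1} = u_n + h·k2.
t=-1.000000, u=-2.210000:
  k1 = f(-1.000000, -2.210000) = -2.204100
  k2 = f(-0.780000, -2.694902) = -4.582497
  u ← -2.210000 + 0.44·(-4.582497) = -4.226299
u(-0.56) ≈ -4.2263

-4.2263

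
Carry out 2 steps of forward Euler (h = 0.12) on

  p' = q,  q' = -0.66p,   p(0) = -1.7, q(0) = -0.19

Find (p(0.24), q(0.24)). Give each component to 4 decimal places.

Euler on (p,q): p_{n+1} = p_n + h·p', q_{n+1} = q_n + h·q'.
0.000000: (-1.700000, -0.190000); f=(-0.190000, 1.122000) → (-1.722800, -0.055360)
0.120000: (-1.722800, -0.055360); f=(-0.055360, 1.137048) → (-1.729443, 0.081086)
(p(0.24), q(0.24)) ≈ (-1.7294, 0.0811)

-1.7294, 0.0811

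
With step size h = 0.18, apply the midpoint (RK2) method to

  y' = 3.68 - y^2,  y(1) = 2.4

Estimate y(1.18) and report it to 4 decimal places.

2.1810

Midpoint: k1 = f(t_n, y_n); k2 = f(t_n + h/2, y_n + (h/2)·k1); y_{n+1} = y_n + h·k2.
t=1.000000, y=2.400000:
  k1 = f(1.000000, 2.400000) = -2.080000
  k2 = f(1.090000, 2.212800) = -1.216484
  y ← 2.400000 + 0.18·(-1.216484) = 2.181033
y(1.18) ≈ 2.1810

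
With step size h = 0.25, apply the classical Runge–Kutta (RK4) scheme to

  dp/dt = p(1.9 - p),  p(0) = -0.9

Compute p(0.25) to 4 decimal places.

-2.0257

RK4: k1 = f(t_n, p_n); k2 = f(t_n + h/2, p_n + (h/2)·k1); k3 = f(t_n + h/2, p_n + (h/2)·k2); k4 = f(t_n + h, p_n + h·k3); p_{n+1} = p_n + (h/6)·(k1 + 2k2 + 2k3 + k4).
t=0.000000, p=-0.900000:
  k1 = f(0.000000, -0.900000) = -2.520000
  k2 = f(0.125000, -1.215000) = -3.784725
  k3 = f(0.125000, -1.373091) = -4.494250
  k4 = f(0.250000, -2.023563) = -7.939574
  p ← -0.900000 + (0.25/6)·(k1 + 2k2 + 2k3 + k4) = -2.025730
p(0.25) ≈ -2.0257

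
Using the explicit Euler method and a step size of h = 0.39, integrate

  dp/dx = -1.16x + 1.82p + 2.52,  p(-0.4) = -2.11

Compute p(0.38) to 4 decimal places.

-3.1913

Euler: p_{n+1} = p_n + h·f(x_n, p_n).
x=-0.400000, p=-2.110000: f=-0.856200 → p ← -2.110000 + 0.39·(-0.856200) = -2.443918
x=-0.010000, p=-2.443918: f=-1.916331 → p ← -2.443918 + 0.39·(-1.916331) = -3.191287
p(0.38) ≈ -3.1913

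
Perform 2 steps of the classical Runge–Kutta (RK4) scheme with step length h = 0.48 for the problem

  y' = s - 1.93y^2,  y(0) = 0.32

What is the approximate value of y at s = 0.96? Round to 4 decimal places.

RK4: k1 = f(s_n, y_n); k2 = f(s_n + h/2, y_n + (h/2)·k1); k3 = f(s_n + h/2, y_n + (h/2)·k2); k4 = f(s_n + h, y_n + h·k3); y_{n+1} = y_n + (h/6)·(k1 + 2k2 + 2k3 + k4).
s=0.000000, y=0.320000:
  k1 = f(0.000000, 0.320000) = -0.197632
  k2 = f(0.240000, 0.272568) = 0.096614
  k3 = f(0.240000, 0.343187) = 0.012689
  k4 = f(0.480000, 0.326091) = 0.274773
  y ← 0.320000 + (0.48/6)·(k1 + 2k2 + 2k3 + k4) = 0.343660
s=0.480000, y=0.343660:
  k1 = f(0.480000, 0.343660) = 0.252063
  k2 = f(0.720000, 0.404155) = 0.404752
  k3 = f(0.720000, 0.440800) = 0.344992
  k4 = f(0.960000, 0.509256) = 0.459471
  y ← 0.343660 + (0.48/6)·(k1 + 2k2 + 2k3 + k4) = 0.520541
y(0.96) ≈ 0.5205

0.5205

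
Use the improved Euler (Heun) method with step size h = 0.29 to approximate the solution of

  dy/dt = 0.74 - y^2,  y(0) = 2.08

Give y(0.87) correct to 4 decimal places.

Heun: k1 = f(t_n, y_n); k2 = f(t_n + h, y_n + h·k1); y_{n+1} = y_n + (h/2)·(k1 + k2).
t=0.000000, y=2.080000:
  k1 = f(0.000000, 2.080000) = -3.586400
  k2 = f(0.290000, 1.039944) = -0.341484
  y ← 2.080000 + (0.29/2)·(-3.586400 + (-0.341484)) = 1.510457
t=0.290000, y=1.510457:
  k1 = f(0.290000, 1.510457) = -1.541480
  k2 = f(0.580000, 1.063428) = -0.390878
  y ← 1.510457 + (0.29/2)·(-1.541480 + (-0.390878)) = 1.230265
t=0.580000, y=1.230265:
  k1 = f(0.580000, 1.230265) = -0.773552
  k2 = f(0.870000, 1.005935) = -0.271905
  y ← 1.230265 + (0.29/2)·(-0.773552 + (-0.271905)) = 1.078674
y(0.87) ≈ 1.0787

1.0787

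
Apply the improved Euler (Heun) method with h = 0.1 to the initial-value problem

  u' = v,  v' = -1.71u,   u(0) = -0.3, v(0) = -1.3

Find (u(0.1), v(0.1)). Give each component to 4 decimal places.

Heun on (u,v): k1 = f(s_n, state_n); k2 = f(s_n + h, state_n + h·k1); state_{n+1} = state_n + (h/2)·(k1 + k2).
0.000000: (-0.300000, -1.300000)
  k1 = (-1.300000, 0.513000)
  predictor → (-0.430000, -1.248700)
  k2 = (-1.248700, 0.735300)
  → (-0.427435, -1.237585)
(u(0.1), v(0.1)) ≈ (-0.4274, -1.2376)

-0.4274, -1.2376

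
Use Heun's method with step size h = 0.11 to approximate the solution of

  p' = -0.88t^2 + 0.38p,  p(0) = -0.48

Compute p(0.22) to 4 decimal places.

-0.5254

Heun: k1 = f(t_n, p_n); k2 = f(t_n + h, p_n + h·k1); p_{n+1} = p_n + (h/2)·(k1 + k2).
t=0.000000, p=-0.480000:
  k1 = f(0.000000, -0.480000) = -0.182400
  k2 = f(0.110000, -0.500064) = -0.200672
  p ← -0.480000 + (0.11/2)·(-0.182400 + (-0.200672)) = -0.501069
t=0.110000, p=-0.501069:
  k1 = f(0.110000, -0.501069) = -0.201054
  k2 = f(0.220000, -0.523185) = -0.241402
  p ← -0.501069 + (0.11/2)·(-0.201054 + (-0.241402)) = -0.525404
p(0.22) ≈ -0.5254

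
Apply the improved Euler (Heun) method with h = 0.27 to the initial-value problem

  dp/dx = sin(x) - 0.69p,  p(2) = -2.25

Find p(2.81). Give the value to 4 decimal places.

Heun: k1 = f(x_n, p_n); k2 = f(x_n + h, p_n + h·k1); p_{n+1} = p_n + (h/2)·(k1 + k2).
x=2.000000, p=-2.250000:
  k1 = f(2.000000, -2.250000) = 2.461797
  k2 = f(2.270000, -1.585315) = 1.859222
  p ← -2.250000 + (0.27/2)·(2.461797 + 1.859222) = -1.666662
x=2.270000, p=-1.666662:
  k1 = f(2.270000, -1.666662) = 1.915352
  k2 = f(2.540000, -1.149517) = 1.359123
  p ← -1.666662 + (0.27/2)·(1.915352 + 1.359123) = -1.224608
x=2.540000, p=-1.224608:
  k1 = f(2.540000, -1.224608) = 1.410936
  k2 = f(2.810000, -0.843656) = 0.907672
  p ← -1.224608 + (0.27/2)·(1.410936 + 0.907672) = -0.911596
p(2.81) ≈ -0.9116

-0.9116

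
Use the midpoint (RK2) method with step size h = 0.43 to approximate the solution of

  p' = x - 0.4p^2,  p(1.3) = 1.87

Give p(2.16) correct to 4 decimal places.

2.0929

Midpoint: k1 = f(x_n, p_n); k2 = f(x_n + h/2, p_n + (h/2)·k1); p_{n+1} = p_n + h·k2.
x=1.300000, p=1.870000:
  k1 = f(1.300000, 1.870000) = -0.098760
  k2 = f(1.515000, 1.848767) = 0.147825
  p ← 1.870000 + 0.43·0.147825 = 1.933565
x=1.730000, p=1.933565:
  k1 = f(1.730000, 1.933565) = 0.234531
  k2 = f(1.945000, 1.983989) = 0.370515
  p ← 1.933565 + 0.43·0.370515 = 2.092886
p(2.16) ≈ 2.0929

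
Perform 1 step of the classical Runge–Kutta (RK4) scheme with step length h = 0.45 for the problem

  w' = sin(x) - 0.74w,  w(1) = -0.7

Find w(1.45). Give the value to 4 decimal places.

-0.1431

RK4: k1 = f(x_n, w_n); k2 = f(x_n + h/2, w_n + (h/2)·k1); k3 = f(x_n + h/2, w_n + (h/2)·k2); k4 = f(x_n + h, w_n + h·k3); w_{n+1} = w_n + (h/6)·(k1 + 2k2 + 2k3 + k4).
x=1.000000, w=-0.700000:
  k1 = f(1.000000, -0.700000) = 1.359471
  k2 = f(1.225000, -0.394119) = 1.232454
  k3 = f(1.225000, -0.422698) = 1.253602
  k4 = f(1.450000, -0.135879) = 1.093263
  w ← -0.700000 + (0.45/6)·(k1 + 2k2 + 2k3 + k4) = -0.143136
w(1.45) ≈ -0.1431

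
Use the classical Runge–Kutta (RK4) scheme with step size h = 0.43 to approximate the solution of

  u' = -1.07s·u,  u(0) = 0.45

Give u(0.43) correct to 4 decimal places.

0.4076

RK4: k1 = f(s_n, u_n); k2 = f(s_n + h/2, u_n + (h/2)·k1); k3 = f(s_n + h/2, u_n + (h/2)·k2); k4 = f(s_n + h, u_n + h·k3); u_{n+1} = u_n + (h/6)·(k1 + 2k2 + 2k3 + k4).
s=0.000000, u=0.450000:
  k1 = f(0.000000, 0.450000) = 0.000000
  k2 = f(0.215000, 0.450000) = -0.103523
  k3 = f(0.215000, 0.427743) = -0.098402
  k4 = f(0.430000, 0.407687) = -0.187577
  u ← 0.450000 + (0.43/6)·(k1 + 2k2 + 2k3 + k4) = 0.407614
u(0.43) ≈ 0.4076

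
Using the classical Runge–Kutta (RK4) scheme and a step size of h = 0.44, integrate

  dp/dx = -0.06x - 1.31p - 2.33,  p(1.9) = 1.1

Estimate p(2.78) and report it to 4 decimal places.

-0.9440

RK4: k1 = f(x_n, p_n); k2 = f(x_n + h/2, p_n + (h/2)·k1); k3 = f(x_n + h/2, p_n + (h/2)·k2); k4 = f(x_n + h, p_n + h·k3); p_{n+1} = p_n + (h/6)·(k1 + 2k2 + 2k3 + k4).
x=1.900000, p=1.100000:
  k1 = f(1.900000, 1.100000) = -3.885000
  k2 = f(2.120000, 0.245300) = -2.778543
  k3 = f(2.120000, 0.488721) = -3.097424
  k4 = f(2.340000, -0.262867) = -2.126045
  p ← 1.100000 + (0.44/6)·(k1 + 2k2 + 2k3 + k4) = -0.202618
x=2.340000, p=-0.202618:
  k1 = f(2.340000, -0.202618) = -2.204970
  k2 = f(2.560000, -0.687712) = -1.582698
  k3 = f(2.560000, -0.550812) = -1.762036
  k4 = f(2.780000, -0.977914) = -1.215732
  p ← -0.202618 + (0.44/6)·(k1 + 2k2 + 2k3 + k4) = -0.944031
p(2.78) ≈ -0.9440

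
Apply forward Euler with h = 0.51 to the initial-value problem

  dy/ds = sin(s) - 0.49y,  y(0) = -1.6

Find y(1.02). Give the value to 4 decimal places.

-0.6513

Euler: y_{n+1} = y_n + h·f(s_n, y_n).
s=0.000000, y=-1.600000: f=0.784000 → y ← -1.600000 + 0.51·0.784000 = -1.200160
s=0.510000, y=-1.200160: f=1.076256 → y ← -1.200160 + 0.51·1.076256 = -0.651270
y(1.02) ≈ -0.6513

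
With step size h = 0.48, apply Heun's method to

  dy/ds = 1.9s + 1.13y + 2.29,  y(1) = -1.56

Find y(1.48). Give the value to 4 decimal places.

Heun: k1 = f(s_n, y_n); k2 = f(s_n + h, y_n + h·k1); y_{n+1} = y_n + (h/2)·(k1 + k2).
s=1.000000, y=-1.560000:
  k1 = f(1.000000, -1.560000) = 2.427200
  k2 = f(1.480000, -0.394944) = 4.655713
  y ← -1.560000 + (0.48/2)·(2.427200 + 4.655713) = 0.139899
y(1.48) ≈ 0.1399

0.1399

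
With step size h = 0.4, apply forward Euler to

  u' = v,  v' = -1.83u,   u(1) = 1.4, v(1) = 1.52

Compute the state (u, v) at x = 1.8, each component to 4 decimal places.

2.2061, -0.9747

Euler on (u,v): u_{n+1} = u_n + h·u', v_{n+1} = v_n + h·v'.
1.000000: (1.400000, 1.520000); f=(1.520000, -2.562000) → (2.008000, 0.495200)
1.400000: (2.008000, 0.495200); f=(0.495200, -3.674640) → (2.206080, -0.974656)
(u(1.8), v(1.8)) ≈ (2.2061, -0.9747)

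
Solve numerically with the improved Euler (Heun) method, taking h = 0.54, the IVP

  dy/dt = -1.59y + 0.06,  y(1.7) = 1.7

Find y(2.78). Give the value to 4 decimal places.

0.4701

Heun: k1 = f(t_n, y_n); k2 = f(t_n + h, y_n + h·k1); y_{n+1} = y_n + (h/2)·(k1 + k2).
t=1.700000, y=1.700000:
  k1 = f(1.700000, 1.700000) = -2.643000
  k2 = f(2.240000, 0.272780) = -0.373720
  y ← 1.700000 + (0.54/2)·(-2.643000 + (-0.373720)) = 0.885486
t=2.240000, y=0.885486:
  k1 = f(2.240000, 0.885486) = -1.347922
  k2 = f(2.780000, 0.157608) = -0.190596
  y ← 0.885486 + (0.54/2)·(-1.347922 + (-0.190596)) = 0.470086
y(2.78) ≈ 0.4701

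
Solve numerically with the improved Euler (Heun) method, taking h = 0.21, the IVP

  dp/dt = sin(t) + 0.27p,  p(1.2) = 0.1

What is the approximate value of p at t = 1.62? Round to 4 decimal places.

0.5455

Heun: k1 = f(t_n, p_n); k2 = f(t_n + h, p_n + h·k1); p_{n+1} = p_n + (h/2)·(k1 + k2).
t=1.200000, p=0.100000:
  k1 = f(1.200000, 0.100000) = 0.959039
  k2 = f(1.410000, 0.301398) = 1.068478
  p ← 0.100000 + (0.21/2)·(0.959039 + 1.068478) = 0.312889
t=1.410000, p=0.312889:
  k1 = f(1.410000, 0.312889) = 1.071580
  k2 = f(1.620000, 0.537921) = 1.144028
  p ← 0.312889 + (0.21/2)·(1.071580 + 1.144028) = 0.545528
p(1.62) ≈ 0.5455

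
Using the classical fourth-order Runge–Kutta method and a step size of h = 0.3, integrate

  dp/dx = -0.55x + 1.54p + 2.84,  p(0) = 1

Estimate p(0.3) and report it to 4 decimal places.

RK4: k1 = f(x_n, p_n); k2 = f(x_n + h/2, p_n + (h/2)·k1); k3 = f(x_n + h/2, p_n + (h/2)·k2); k4 = f(x_n + h, p_n + h·k3); p_{n+1} = p_n + (h/6)·(k1 + 2k2 + 2k3 + k4).
x=0.000000, p=1.000000:
  k1 = f(0.000000, 1.000000) = 4.380000
  k2 = f(0.150000, 1.657000) = 5.309280
  k3 = f(0.150000, 1.796392) = 5.523944
  k4 = f(0.300000, 2.657183) = 6.767062
  p ← 1.000000 + (0.3/6)·(k1 + 2k2 + 2k3 + k4) = 2.640675
p(0.3) ≈ 2.6407

2.6407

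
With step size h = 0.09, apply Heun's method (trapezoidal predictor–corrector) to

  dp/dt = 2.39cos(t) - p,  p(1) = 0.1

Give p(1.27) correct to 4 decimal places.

Heun: k1 = f(t_n, p_n); k2 = f(t_n + h, p_n + h·k1); p_{n+1} = p_n + (h/2)·(k1 + k2).
t=1.000000, p=0.100000:
  k1 = f(1.000000, 0.100000) = 1.191323
  k2 = f(1.090000, 0.207219) = 0.898121
  p ← 0.100000 + (0.09/2)·(1.191323 + 0.898121) = 0.194025
t=1.090000, p=0.194025:
  k1 = f(1.090000, 0.194025) = 0.911315
  k2 = f(1.180000, 0.276043) = 0.634367
  p ← 0.194025 + (0.09/2)·(0.911315 + 0.634367) = 0.263581
t=1.180000, p=0.263581:
  k1 = f(1.180000, 0.263581) = 0.646830
  k2 = f(1.270000, 0.321795) = 0.386316
  p ← 0.263581 + (0.09/2)·(0.646830 + 0.386316) = 0.310072
p(1.27) ≈ 0.3101

0.3101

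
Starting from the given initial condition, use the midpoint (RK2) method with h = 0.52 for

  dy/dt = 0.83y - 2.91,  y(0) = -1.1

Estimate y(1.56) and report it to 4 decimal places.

-12.8212

Midpoint: k1 = f(t_n, y_n); k2 = f(t_n + h/2, y_n + (h/2)·k1); y_{n+1} = y_n + h·k2.
t=0.000000, y=-1.100000:
  k1 = f(0.000000, -1.100000) = -3.823000
  k2 = f(0.260000, -2.093980) = -4.648003
  y ← -1.100000 + 0.52·(-4.648003) = -3.516962
t=0.520000, y=-3.516962:
  k1 = f(0.520000, -3.516962) = -5.829078
  k2 = f(0.780000, -5.032522) = -7.086993
  y ← -3.516962 + 0.52·(-7.086993) = -7.202198
t=1.040000, y=-7.202198:
  k1 = f(1.040000, -7.202198) = -8.887825
  k2 = f(1.300000, -9.513033) = -10.805817
  y ← -7.202198 + 0.52·(-10.805817) = -12.821223
y(1.56) ≈ -12.8212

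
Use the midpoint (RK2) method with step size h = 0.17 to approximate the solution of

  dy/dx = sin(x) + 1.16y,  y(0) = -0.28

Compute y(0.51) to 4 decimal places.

-0.3516

Midpoint: k1 = f(x_n, y_n); k2 = f(x_n + h/2, y_n + (h/2)·k1); y_{n+1} = y_n + h·k2.
x=0.000000, y=-0.280000:
  k1 = f(0.000000, -0.280000) = -0.324800
  k2 = f(0.085000, -0.307608) = -0.271928
  y ← -0.280000 + 0.17·(-0.271928) = -0.326228
x=0.170000, y=-0.326228:
  k1 = f(0.170000, -0.326228) = -0.209242
  k2 = f(0.255000, -0.344013) = -0.146810
  y ← -0.326228 + 0.17·(-0.146810) = -0.351185
x=0.340000, y=-0.351185:
  k1 = f(0.340000, -0.351185) = -0.073888
  k2 = f(0.425000, -0.357466) = -0.002340
  y ← -0.351185 + 0.17·(-0.002340) = -0.351583
y(0.51) ≈ -0.3516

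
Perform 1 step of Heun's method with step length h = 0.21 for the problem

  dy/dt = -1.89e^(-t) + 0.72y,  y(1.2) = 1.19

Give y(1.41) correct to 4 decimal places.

1.2663

Heun: k1 = f(t_n, y_n); k2 = f(t_n + h, y_n + h·k1); y_{n+1} = y_n + (h/2)·(k1 + k2).
t=1.200000, y=1.190000:
  k1 = f(1.200000, 1.190000) = 0.287543
  k2 = f(1.410000, 1.250384) = 0.438846
  y ← 1.190000 + (0.21/2)·(0.287543 + 0.438846) = 1.266271
y(1.41) ≈ 1.2663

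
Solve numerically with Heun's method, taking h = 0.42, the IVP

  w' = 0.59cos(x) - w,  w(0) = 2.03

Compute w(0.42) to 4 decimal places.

Heun: k1 = f(x_n, w_n); k2 = f(x_n + h, w_n + h·k1); w_{n+1} = w_n + (h/2)·(k1 + k2).
x=0.000000, w=2.030000:
  k1 = f(0.000000, 2.030000) = -1.440000
  k2 = f(0.420000, 1.425200) = -0.886478
  w ← 2.030000 + (0.42/2)·(-1.440000 + (-0.886478)) = 1.541440
w(0.42) ≈ 1.5414

1.5414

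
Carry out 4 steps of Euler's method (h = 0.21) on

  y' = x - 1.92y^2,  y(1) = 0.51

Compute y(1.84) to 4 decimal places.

Euler: y_{n+1} = y_n + h·f(x_n, y_n).
x=1.000000, y=0.510000: f=0.500608 → y ← 0.510000 + 0.21·0.500608 = 0.615128
x=1.210000, y=0.615128: f=0.483506 → y ← 0.615128 + 0.21·0.483506 = 0.716664
x=1.420000, y=0.716664: f=0.433874 → y ← 0.716664 + 0.21·0.433874 = 0.807778
x=1.630000, y=0.807778: f=0.377191 → y ← 0.807778 + 0.21·0.377191 = 0.886988
y(1.84) ≈ 0.8870

0.8870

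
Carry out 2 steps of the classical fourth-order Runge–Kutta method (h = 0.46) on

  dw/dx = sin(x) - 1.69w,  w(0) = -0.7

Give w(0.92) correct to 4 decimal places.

RK4: k1 = f(x_n, w_n); k2 = f(x_n + h/2, w_n + (h/2)·k1); k3 = f(x_n + h/2, w_n + (h/2)·k2); k4 = f(x_n + h, w_n + h·k3); w_{n+1} = w_n + (h/6)·(k1 + 2k2 + 2k3 + k4).
x=0.000000, w=-0.700000:
  k1 = f(0.000000, -0.700000) = 1.183000
  k2 = f(0.230000, -0.427910) = 0.951145
  k3 = f(0.230000, -0.481237) = 1.041267
  k4 = f(0.460000, -0.221017) = 0.817467
  w ← -0.700000 + (0.46/6)·(k1 + 2k2 + 2k3 + k4) = -0.241128
x=0.460000, w=-0.241128:
  k1 = f(0.460000, -0.241128) = 0.851454
  k2 = f(0.690000, -0.045293) = 0.713083
  k3 = f(0.690000, -0.077119) = 0.766868
  k4 = f(0.920000, 0.111631) = 0.606944
  w ← -0.241128 + (0.46/6)·(k1 + 2k2 + 2k3 + k4) = 0.097609
w(0.92) ≈ 0.0976

0.0976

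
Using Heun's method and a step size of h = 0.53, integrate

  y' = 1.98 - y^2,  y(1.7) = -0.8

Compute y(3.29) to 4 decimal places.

1.0712

Heun: k1 = f(t_n, y_n); k2 = f(t_n + h, y_n + h·k1); y_{n+1} = y_n + (h/2)·(k1 + k2).
t=1.700000, y=-0.800000:
  k1 = f(1.700000, -0.800000) = 1.340000
  k2 = f(2.230000, -0.089800) = 1.971936
  y ← -0.800000 + (0.53/2)·(1.340000 + 1.971936) = 0.077663
t=2.230000, y=0.077663:
  k1 = f(2.230000, 0.077663) = 1.973968
  k2 = f(2.760000, 1.123866) = 0.716925
  y ← 0.077663 + (0.53/2)·(1.973968 + 0.716925) = 0.790750
t=2.760000, y=0.790750:
  k1 = f(2.760000, 0.790750) = 1.354715
  k2 = f(3.290000, 1.508749) = -0.296322
  y ← 0.790750 + (0.53/2)·(1.354715 + (-0.296322)) = 1.071224
y(3.29) ≈ 1.0712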